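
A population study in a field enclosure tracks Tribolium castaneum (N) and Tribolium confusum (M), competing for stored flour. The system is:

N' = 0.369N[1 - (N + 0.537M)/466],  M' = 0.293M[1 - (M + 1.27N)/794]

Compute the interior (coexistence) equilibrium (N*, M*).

Setting both brackets to zero gives the nullclines N + 0.537M = 466 and 1.27N + M = 794.
Substituting M = 794 - 1.27N into the first: N(1 - 0.537·1.27) = 466 - 0.537·794.
So N* = 39.6/0.318 = 125, and then M* = 794 - 1.27·125 = 636.

N* ≈ 125, M* ≈ 636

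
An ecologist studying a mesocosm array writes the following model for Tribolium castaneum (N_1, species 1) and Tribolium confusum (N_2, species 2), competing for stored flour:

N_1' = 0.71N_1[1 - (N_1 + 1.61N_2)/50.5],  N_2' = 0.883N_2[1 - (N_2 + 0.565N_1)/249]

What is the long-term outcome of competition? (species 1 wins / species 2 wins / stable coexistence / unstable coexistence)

Compare the nullcline intercepts: K1/α12 = 50.5/1.61 = 31.4 < K2 = 249; K2/α21 = 249/0.565 = 441 > K1 = 50.5.
Since the inequalities point opposite ways, species 2 can invade but species 1 cannot.

species 2 excludes species 1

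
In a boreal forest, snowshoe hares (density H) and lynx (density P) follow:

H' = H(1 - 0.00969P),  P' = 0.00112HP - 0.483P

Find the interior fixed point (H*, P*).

H* ≈ 431, P* ≈ 103

Set dP/dt = 0 with P > 0: 0.00112H - 0.483 = 0, so H* = 0.483/0.00112 = 431.
Set dH/dt = 0 with H > 0: 1 - 0.00969P = 0, so P* = 1/0.00969 = 103.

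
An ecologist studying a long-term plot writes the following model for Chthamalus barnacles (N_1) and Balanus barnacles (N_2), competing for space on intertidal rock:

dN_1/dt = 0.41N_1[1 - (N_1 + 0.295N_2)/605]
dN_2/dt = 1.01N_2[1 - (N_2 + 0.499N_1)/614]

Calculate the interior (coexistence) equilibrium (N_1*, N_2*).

N_1* ≈ 497, N_2* ≈ 366

Setting both brackets to zero gives the nullclines N_1 + 0.295N_2 = 605 and 0.499N_1 + N_2 = 614.
Substituting N_2 = 614 - 0.499N_1 into the first: N_1(1 - 0.295·0.499) = 605 - 0.295·614.
So N_1* = 424/0.853 = 497, and then N_2* = 614 - 0.499·497 = 366.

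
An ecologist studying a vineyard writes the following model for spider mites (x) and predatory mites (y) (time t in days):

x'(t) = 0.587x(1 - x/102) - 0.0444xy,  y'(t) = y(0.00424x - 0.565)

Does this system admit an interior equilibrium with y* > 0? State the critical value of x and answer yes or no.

The predator equation gives dy/dt > 0 only when x > 0.565/0.00424 = 133.
Without the predator, x → K = 102. Since 102 < 133, the predator cannot invade.

Threshold x = 133; K < 133, so no, the predator goes extinct.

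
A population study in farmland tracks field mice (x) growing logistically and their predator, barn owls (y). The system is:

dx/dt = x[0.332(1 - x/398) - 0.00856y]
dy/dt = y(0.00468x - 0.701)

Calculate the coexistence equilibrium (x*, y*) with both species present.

x* ≈ 150, y* ≈ 24.2

From dy/dt = 0 with y > 0: 0.00468x* = 0.701, so x* = 150.
Substitute into dx/dt = 0: 0.332(1 - 150/398) = 0.00856y*.
The bracket is 0.624, giving y* = 0.207/0.00856 = 24.2.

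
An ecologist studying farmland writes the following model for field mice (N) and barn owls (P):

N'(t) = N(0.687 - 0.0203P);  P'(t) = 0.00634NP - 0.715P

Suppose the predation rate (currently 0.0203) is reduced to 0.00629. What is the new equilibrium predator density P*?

P* ≈ 109

At the interior fixed point, setting dN/dt = 0 with N > 0 fixes P* = (prey growth rate)/(NP coefficient) — independent of the other coefficients.
With the change, P* = 0.687/0.00629 = 109; it rises from 33.8.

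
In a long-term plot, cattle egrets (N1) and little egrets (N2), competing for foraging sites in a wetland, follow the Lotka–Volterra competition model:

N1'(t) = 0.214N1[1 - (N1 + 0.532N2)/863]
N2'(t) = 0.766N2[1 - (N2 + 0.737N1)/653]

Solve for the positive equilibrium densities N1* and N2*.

Setting both brackets to zero gives the nullclines N1 + 0.532N2 = 863 and 0.737N1 + N2 = 653.
Substituting N2 = 653 - 0.737N1 into the first: N1(1 - 0.532·0.737) = 863 - 0.532·653.
So N1* = 516/0.608 = 848, and then N2* = 653 - 0.737·848 = 27.9.

N1* ≈ 848, N2* ≈ 27.9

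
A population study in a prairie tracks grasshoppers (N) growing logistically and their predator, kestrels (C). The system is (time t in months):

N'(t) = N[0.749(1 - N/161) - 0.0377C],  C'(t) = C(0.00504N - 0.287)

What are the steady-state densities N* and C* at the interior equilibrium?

From dC/dt = 0 with C > 0: 0.00504N* = 0.287, so N* = 56.9.
Substitute into dN/dt = 0: 0.749(1 - 56.9/161) = 0.0377C*.
The bracket is 0.646, giving C* = 0.484/0.0377 = 12.8.

N* ≈ 56.9, C* ≈ 12.8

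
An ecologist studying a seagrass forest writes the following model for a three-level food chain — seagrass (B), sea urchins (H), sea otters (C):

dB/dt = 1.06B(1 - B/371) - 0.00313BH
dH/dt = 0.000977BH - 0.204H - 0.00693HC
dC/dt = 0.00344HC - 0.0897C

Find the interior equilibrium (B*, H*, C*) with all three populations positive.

From dC/dt = 0: 0.00344H* = 0.0897, so H* = 26.1.
From dB/dt = 0: 1.06(1 - B*/371) = 0.00313·26.1, giving B* = 371·(1 - 0.077) = 342.
From dH/dt = 0: 0.000977·342 - 0.204 = 0.00693C*, so C* = 0.131/0.00693 = 18.8.

B* ≈ 342, H* ≈ 26.1, C* ≈ 18.8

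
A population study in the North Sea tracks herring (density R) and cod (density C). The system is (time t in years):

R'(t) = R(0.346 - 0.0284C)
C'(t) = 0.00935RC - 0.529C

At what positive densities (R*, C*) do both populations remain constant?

Set dC/dt = 0 with C > 0: 0.00935R - 0.529 = 0, so R* = 0.529/0.00935 = 56.6.
Set dR/dt = 0 with R > 0: 0.346 - 0.0284C = 0, so C* = 0.346/0.0284 = 12.2.

R* ≈ 56.6, C* ≈ 12.2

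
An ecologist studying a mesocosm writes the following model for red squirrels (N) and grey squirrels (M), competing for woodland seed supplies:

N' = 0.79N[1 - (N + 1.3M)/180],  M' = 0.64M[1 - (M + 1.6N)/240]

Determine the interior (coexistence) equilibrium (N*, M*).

N* ≈ 122, M* ≈ 44.4

Setting both brackets to zero gives the nullclines N + 1.3M = 180 and 1.6N + M = 240.
Substituting M = 240 - 1.6N into the first: N(1 - 1.3·1.6) = 180 - 1.3·240.
So N* = -132/-1.08 = 122, and then M* = 240 - 1.6·122 = 44.4.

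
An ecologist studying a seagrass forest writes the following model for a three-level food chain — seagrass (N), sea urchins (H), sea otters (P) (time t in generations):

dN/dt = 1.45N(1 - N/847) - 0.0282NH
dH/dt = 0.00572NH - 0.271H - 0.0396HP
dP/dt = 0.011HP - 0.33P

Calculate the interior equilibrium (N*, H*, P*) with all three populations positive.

From dP/dt = 0: 0.011H* = 0.33, so H* = 30.
From dN/dt = 0: 1.45(1 - N*/847) = 0.0282·30, giving N* = 847·(1 - 0.583) = 353.
From dH/dt = 0: 0.00572·353 - 0.271 = 0.0396P*, so P* = 1.75/0.0396 = 44.1.

N* ≈ 353, H* ≈ 30, P* ≈ 44.1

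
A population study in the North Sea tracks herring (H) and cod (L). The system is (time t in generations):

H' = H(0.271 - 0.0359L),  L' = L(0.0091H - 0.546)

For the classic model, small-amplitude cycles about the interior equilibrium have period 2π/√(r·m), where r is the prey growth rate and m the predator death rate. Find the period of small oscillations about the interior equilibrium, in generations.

T ≈ 16.3 generations

Here r = 0.271 and m = 0.546, so r·m = 0.148.
ω = √0.148 = 0.385 per generation, hence T = 2π/ω ≈ 16.3 generations.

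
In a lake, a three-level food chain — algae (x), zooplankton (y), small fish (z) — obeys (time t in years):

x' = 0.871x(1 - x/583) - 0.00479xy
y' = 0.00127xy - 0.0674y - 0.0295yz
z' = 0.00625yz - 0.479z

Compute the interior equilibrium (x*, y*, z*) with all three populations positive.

From dz/dt = 0: 0.00625y* = 0.479, so y* = 76.6.
From dx/dt = 0: 0.871(1 - x*/583) = 0.00479·76.6, giving x* = 583·(1 - 0.421) = 337.
From dy/dt = 0: 0.00127·337 - 0.0674 = 0.0295z*, so z* = 0.361/0.0295 = 12.2.

x* ≈ 337, y* ≈ 76.6, z* ≈ 12.2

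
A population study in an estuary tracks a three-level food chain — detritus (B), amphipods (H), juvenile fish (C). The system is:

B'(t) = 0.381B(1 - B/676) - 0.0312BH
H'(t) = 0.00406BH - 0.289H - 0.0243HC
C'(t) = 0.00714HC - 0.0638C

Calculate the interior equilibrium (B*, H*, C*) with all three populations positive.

From dC/dt = 0: 0.00714H* = 0.0638, so H* = 8.94.
From dB/dt = 0: 0.381(1 - B*/676) = 0.0312·8.94, giving B* = 676·(1 - 0.732) = 181.
From dH/dt = 0: 0.00406·181 - 0.289 = 0.0243C*, so C* = 0.447/0.0243 = 18.4.

B* ≈ 181, H* ≈ 8.94, C* ≈ 18.4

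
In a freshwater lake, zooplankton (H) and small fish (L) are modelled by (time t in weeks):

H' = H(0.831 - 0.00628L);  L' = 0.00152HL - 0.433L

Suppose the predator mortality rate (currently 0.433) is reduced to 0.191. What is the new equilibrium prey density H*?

H* ≈ 126

At the interior fixed point, setting dL/dt = 0 with L > 0 fixes H* = (predator death rate)/(HL coefficient) — independent of the other coefficients.
With the change, H* = 0.191/0.00152 = 126; it falls from 285.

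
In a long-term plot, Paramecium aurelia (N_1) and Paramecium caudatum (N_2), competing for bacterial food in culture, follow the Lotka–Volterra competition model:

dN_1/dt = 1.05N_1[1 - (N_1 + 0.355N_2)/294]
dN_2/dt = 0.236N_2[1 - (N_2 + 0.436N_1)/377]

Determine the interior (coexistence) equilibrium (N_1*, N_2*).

Setting both brackets to zero gives the nullclines N_1 + 0.355N_2 = 294 and 0.436N_1 + N_2 = 377.
Substituting N_2 = 377 - 0.436N_1 into the first: N_1(1 - 0.355·0.436) = 294 - 0.355·377.
So N_1* = 160/0.845 = 189, and then N_2* = 377 - 0.436·189 = 294.

N_1* ≈ 189, N_2* ≈ 294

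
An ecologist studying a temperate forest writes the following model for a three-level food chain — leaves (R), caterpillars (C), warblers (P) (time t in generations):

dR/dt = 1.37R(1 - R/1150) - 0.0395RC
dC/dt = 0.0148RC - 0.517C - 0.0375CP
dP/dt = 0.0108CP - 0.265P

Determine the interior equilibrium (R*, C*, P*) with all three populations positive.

R* ≈ 336, C* ≈ 24.5, P* ≈ 119

From dP/dt = 0: 0.0108C* = 0.265, so C* = 24.5.
From dR/dt = 0: 1.37(1 - R*/1150) = 0.0395·24.5, giving R* = 1150·(1 - 0.707) = 336.
From dC/dt = 0: 0.0148·336 - 0.517 = 0.0375P*, so P* = 4.46/0.0375 = 119.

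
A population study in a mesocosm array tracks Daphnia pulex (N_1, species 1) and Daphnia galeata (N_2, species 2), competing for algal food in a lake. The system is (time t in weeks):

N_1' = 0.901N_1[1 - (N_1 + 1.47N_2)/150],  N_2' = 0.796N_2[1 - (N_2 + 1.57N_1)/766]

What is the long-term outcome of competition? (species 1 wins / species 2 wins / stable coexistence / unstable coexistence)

species 2 excludes species 1

Compare the nullcline intercepts: K1/α12 = 150/1.47 = 102 < K2 = 766; K2/α21 = 766/1.57 = 488 > K1 = 150.
Since the inequalities point opposite ways, species 2 can invade but species 1 cannot.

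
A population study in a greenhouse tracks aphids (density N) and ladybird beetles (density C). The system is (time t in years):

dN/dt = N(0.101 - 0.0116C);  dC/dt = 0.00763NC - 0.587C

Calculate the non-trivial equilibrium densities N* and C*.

N* ≈ 76.9, C* ≈ 8.71

Set dC/dt = 0 with C > 0: 0.00763N - 0.587 = 0, so N* = 0.587/0.00763 = 76.9.
Set dN/dt = 0 with N > 0: 0.101 - 0.0116C = 0, so C* = 0.101/0.0116 = 8.71.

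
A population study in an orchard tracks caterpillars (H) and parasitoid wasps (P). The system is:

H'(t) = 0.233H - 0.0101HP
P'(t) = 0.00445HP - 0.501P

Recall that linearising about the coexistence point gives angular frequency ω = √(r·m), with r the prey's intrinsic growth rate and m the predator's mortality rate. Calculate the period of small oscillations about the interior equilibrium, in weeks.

Here r = 0.233 and m = 0.501, so r·m = 0.117.
ω = √0.117 = 0.342 per week, hence T = 2π/ω ≈ 18.4 weeks.

T ≈ 18.4 weeks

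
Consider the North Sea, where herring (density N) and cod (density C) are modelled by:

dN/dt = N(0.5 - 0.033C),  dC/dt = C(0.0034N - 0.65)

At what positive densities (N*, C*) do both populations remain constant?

N* ≈ 191, C* ≈ 15.2

Set dC/dt = 0 with C > 0: 0.0034N - 0.65 = 0, so N* = 0.65/0.0034 = 191.
Set dN/dt = 0 with N > 0: 0.5 - 0.033C = 0, so C* = 0.5/0.033 = 15.2.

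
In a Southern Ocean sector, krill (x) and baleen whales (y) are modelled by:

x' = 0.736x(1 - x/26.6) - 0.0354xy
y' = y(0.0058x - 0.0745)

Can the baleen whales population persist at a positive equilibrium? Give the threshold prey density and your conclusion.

The predator equation gives dy/dt > 0 only when x > 0.0745/0.0058 = 12.8.
Without the predator, x → K = 26.6. Since 26.6 > 12.8, the predator can invade and persist.

Threshold x = 12.8; K > 12.8, so yes, the predator persists.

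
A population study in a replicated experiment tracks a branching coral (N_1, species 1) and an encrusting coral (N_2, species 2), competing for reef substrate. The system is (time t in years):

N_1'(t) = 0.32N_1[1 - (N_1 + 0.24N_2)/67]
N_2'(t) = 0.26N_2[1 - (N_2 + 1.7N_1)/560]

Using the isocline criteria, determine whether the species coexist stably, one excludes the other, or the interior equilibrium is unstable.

Compare the nullcline intercepts: K1/α12 = 67/0.24 = 279 < K2 = 560; K2/α21 = 560/1.7 = 329 > K1 = 67.
Since the inequalities point opposite ways, species 2 can invade but species 1 cannot.

species 2 excludes species 1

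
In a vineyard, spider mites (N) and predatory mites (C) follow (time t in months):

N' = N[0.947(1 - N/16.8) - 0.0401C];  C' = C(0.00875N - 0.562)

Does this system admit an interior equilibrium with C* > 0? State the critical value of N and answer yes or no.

Threshold N = 64.2; K < 64.2, so no, the predator goes extinct.

The predator equation gives dC/dt > 0 only when N > 0.562/0.00875 = 64.2.
Without the predator, N → K = 16.8. Since 16.8 < 64.2, the predator cannot invade.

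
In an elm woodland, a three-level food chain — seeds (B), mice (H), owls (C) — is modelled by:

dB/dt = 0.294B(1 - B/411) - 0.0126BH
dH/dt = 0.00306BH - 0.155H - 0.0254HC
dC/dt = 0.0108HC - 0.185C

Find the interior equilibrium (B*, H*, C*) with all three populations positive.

B* ≈ 109, H* ≈ 17.1, C* ≈ 7.06

From dC/dt = 0: 0.0108H* = 0.185, so H* = 17.1.
From dB/dt = 0: 0.294(1 - B*/411) = 0.0126·17.1, giving B* = 411·(1 - 0.734) = 109.
From dH/dt = 0: 0.00306·109 - 0.155 = 0.0254C*, so C* = 0.179/0.0254 = 7.06.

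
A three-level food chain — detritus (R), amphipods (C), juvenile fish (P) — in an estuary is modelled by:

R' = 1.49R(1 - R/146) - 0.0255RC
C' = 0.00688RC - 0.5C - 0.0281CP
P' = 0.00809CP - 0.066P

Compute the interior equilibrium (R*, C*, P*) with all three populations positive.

R* ≈ 126, C* ≈ 8.16, P* ≈ 13

From dP/dt = 0: 0.00809C* = 0.066, so C* = 8.16.
From dR/dt = 0: 1.49(1 - R*/146) = 0.0255·8.16, giving R* = 146·(1 - 0.14) = 126.
From dC/dt = 0: 0.00688·126 - 0.5 = 0.0281P*, so P* = 0.364/0.0281 = 13.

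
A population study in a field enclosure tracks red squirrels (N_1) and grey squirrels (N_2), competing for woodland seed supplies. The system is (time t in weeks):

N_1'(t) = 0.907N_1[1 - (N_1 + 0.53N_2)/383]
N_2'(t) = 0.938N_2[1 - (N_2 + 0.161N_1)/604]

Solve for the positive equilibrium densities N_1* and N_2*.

Setting both brackets to zero gives the nullclines N_1 + 0.53N_2 = 383 and 0.161N_1 + N_2 = 604.
Substituting N_2 = 604 - 0.161N_1 into the first: N_1(1 - 0.53·0.161) = 383 - 0.53·604.
So N_1* = 62.9/0.915 = 68.7, and then N_2* = 604 - 0.161·68.7 = 593.

N_1* ≈ 68.7, N_2* ≈ 593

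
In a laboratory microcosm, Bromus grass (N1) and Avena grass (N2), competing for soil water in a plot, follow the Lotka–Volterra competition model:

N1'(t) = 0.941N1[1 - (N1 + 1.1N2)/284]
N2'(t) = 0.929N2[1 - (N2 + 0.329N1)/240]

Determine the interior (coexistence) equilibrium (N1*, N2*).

Setting both brackets to zero gives the nullclines N1 + 1.1N2 = 284 and 0.329N1 + N2 = 240.
Substituting N2 = 240 - 0.329N1 into the first: N1(1 - 1.1·0.329) = 284 - 1.1·240.
So N1* = 20/0.638 = 31.3, and then N2* = 240 - 0.329·31.3 = 230.

N1* ≈ 31.3, N2* ≈ 230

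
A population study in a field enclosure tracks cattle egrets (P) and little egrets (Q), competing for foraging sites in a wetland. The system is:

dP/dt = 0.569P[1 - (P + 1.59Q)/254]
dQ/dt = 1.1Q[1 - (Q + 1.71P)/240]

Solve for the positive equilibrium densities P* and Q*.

Setting both brackets to zero gives the nullclines P + 1.59Q = 254 and 1.71P + Q = 240.
Substituting Q = 240 - 1.71P into the first: P(1 - 1.59·1.71) = 254 - 1.59·240.
So P* = -128/-1.72 = 74.2, and then Q* = 240 - 1.71·74.2 = 113.

P* ≈ 74.2, Q* ≈ 113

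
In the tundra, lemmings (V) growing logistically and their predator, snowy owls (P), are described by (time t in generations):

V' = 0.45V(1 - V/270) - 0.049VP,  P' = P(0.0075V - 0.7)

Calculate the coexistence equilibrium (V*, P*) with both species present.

From dP/dt = 0 with P > 0: 0.0075V* = 0.7, so V* = 93.3.
Substitute into dV/dt = 0: 0.45(1 - 93.3/270) = 0.049P*.
The bracket is 0.654, giving P* = 0.294/0.049 = 6.01.

V* ≈ 93.3, P* ≈ 6.01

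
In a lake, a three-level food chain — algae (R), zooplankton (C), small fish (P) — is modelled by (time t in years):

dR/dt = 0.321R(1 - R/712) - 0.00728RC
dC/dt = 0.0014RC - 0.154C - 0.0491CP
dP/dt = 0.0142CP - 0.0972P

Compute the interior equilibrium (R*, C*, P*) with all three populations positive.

R* ≈ 601, C* ≈ 6.85, P* ≈ 14

From dP/dt = 0: 0.0142C* = 0.0972, so C* = 6.85.
From dR/dt = 0: 0.321(1 - R*/712) = 0.00728·6.85, giving R* = 712·(1 - 0.155) = 601.
From dC/dt = 0: 0.0014·601 - 0.154 = 0.0491P*, so P* = 0.688/0.0491 = 14.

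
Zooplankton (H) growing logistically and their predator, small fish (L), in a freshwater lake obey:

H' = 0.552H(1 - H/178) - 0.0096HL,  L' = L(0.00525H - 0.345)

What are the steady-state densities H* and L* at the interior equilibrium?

From dL/dt = 0 with L > 0: 0.00525H* = 0.345, so H* = 65.7.
Substitute into dH/dt = 0: 0.552(1 - 65.7/178) = 0.0096L*.
The bracket is 0.631, giving L* = 0.348/0.0096 = 36.3.

H* ≈ 65.7, L* ≈ 36.3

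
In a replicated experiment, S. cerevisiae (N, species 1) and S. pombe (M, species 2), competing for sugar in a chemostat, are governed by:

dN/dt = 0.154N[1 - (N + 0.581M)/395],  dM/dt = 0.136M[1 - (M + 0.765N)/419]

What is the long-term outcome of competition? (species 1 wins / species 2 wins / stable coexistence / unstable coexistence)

stable coexistence

Compare the nullcline intercepts: K1/α12 = 395/0.581 = 680 > K2 = 419; K2/α21 = 419/0.765 = 548 > K1 = 395.
Since both inequalities hold, each species can invade when rare, so the interior equilibrium is stable.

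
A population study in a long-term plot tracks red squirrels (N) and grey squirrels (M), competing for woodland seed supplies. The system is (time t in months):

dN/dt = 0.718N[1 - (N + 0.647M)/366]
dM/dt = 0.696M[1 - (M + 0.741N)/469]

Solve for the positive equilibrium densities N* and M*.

N* ≈ 120, M* ≈ 380

Setting both brackets to zero gives the nullclines N + 0.647M = 366 and 0.741N + M = 469.
Substituting M = 469 - 0.741N into the first: N(1 - 0.647·0.741) = 366 - 0.647·469.
So N* = 62.6/0.521 = 120, and then M* = 469 - 0.741·120 = 380.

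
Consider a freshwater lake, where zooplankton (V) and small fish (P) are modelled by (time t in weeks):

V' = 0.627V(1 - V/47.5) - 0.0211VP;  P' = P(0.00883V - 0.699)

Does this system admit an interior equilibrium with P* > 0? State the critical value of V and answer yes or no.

Threshold V = 79.2; K < 79.2, so no, the predator goes extinct.

The predator equation gives dP/dt > 0 only when V > 0.699/0.00883 = 79.2.
Without the predator, V → K = 47.5. Since 47.5 < 79.2, the predator cannot invade.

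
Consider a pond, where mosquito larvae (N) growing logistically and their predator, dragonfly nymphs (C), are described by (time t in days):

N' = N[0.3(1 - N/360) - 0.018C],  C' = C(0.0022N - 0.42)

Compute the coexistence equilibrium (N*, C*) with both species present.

From dC/dt = 0 with C > 0: 0.0022N* = 0.42, so N* = 191.
Substitute into dN/dt = 0: 0.3(1 - 191/360) = 0.018C*.
The bracket is 0.47, giving C* = 0.141/0.018 = 7.83.

N* ≈ 191, C* ≈ 7.83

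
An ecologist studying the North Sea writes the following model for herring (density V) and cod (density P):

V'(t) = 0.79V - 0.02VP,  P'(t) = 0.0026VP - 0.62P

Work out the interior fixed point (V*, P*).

V* ≈ 238, P* ≈ 39.5

Set dP/dt = 0 with P > 0: 0.0026V - 0.62 = 0, so V* = 0.62/0.0026 = 238.
Set dV/dt = 0 with V > 0: 0.79 - 0.02P = 0, so P* = 0.79/0.02 = 39.5.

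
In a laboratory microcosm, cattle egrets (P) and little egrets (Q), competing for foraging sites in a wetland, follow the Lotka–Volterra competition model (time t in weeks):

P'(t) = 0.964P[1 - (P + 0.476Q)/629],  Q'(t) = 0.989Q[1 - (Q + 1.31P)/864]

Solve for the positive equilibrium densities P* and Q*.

P* ≈ 578, Q* ≈ 106

Setting both brackets to zero gives the nullclines P + 0.476Q = 629 and 1.31P + Q = 864.
Substituting Q = 864 - 1.31P into the first: P(1 - 0.476·1.31) = 629 - 0.476·864.
So P* = 218/0.376 = 578, and then Q* = 864 - 1.31·578 = 106.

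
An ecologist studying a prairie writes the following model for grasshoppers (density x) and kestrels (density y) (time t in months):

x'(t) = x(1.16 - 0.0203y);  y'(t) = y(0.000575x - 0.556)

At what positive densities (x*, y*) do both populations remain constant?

x* ≈ 967, y* ≈ 57.1

Set dy/dt = 0 with y > 0: 0.000575x - 0.556 = 0, so x* = 0.556/0.000575 = 967.
Set dx/dt = 0 with x > 0: 1.16 - 0.0203y = 0, so y* = 1.16/0.0203 = 57.1.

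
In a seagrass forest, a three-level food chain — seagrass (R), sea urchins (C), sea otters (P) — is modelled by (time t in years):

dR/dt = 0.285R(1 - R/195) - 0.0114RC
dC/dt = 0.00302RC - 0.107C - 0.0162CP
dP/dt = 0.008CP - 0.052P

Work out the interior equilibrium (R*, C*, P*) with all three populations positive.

From dP/dt = 0: 0.008C* = 0.052, so C* = 6.5.
From dR/dt = 0: 0.285(1 - R*/195) = 0.0114·6.5, giving R* = 195·(1 - 0.26) = 144.
From dC/dt = 0: 0.00302·144 - 0.107 = 0.0162P*, so P* = 0.329/0.0162 = 20.3.

R* ≈ 144, C* ≈ 6.5, P* ≈ 20.3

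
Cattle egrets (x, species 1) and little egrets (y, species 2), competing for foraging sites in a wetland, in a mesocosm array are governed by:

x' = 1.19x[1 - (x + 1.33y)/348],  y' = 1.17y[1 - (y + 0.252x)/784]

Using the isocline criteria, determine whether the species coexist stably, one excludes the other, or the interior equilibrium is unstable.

Compare the nullcline intercepts: K1/α12 = 348/1.33 = 262 < K2 = 784; K2/α21 = 784/0.252 = 3110 > K1 = 348.
Since the inequalities point opposite ways, species 2 can invade but species 1 cannot.

species 2 excludes species 1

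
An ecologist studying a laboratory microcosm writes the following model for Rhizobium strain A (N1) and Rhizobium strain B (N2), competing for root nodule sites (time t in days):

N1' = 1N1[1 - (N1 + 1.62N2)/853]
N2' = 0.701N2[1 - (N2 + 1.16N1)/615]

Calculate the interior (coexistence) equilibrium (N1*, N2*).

Setting both brackets to zero gives the nullclines N1 + 1.62N2 = 853 and 1.16N1 + N2 = 615.
Substituting N2 = 615 - 1.16N1 into the first: N1(1 - 1.62·1.16) = 853 - 1.62·615.
So N1* = -143/-0.879 = 163, and then N2* = 615 - 1.16·163 = 426.

N1* ≈ 163, N2* ≈ 426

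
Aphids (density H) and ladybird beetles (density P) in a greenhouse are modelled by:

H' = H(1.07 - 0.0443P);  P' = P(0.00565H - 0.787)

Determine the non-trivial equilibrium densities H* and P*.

Set dP/dt = 0 with P > 0: 0.00565H - 0.787 = 0, so H* = 0.787/0.00565 = 139.
Set dH/dt = 0 with H > 0: 1.07 - 0.0443P = 0, so P* = 1.07/0.0443 = 24.2.

H* ≈ 139, P* ≈ 24.2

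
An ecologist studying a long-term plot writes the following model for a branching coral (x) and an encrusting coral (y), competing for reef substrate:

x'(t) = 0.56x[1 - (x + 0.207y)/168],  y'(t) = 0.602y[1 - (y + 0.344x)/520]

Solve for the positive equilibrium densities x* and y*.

Setting both brackets to zero gives the nullclines x + 0.207y = 168 and 0.344x + y = 520.
Substituting y = 520 - 0.344x into the first: x(1 - 0.207·0.344) = 168 - 0.207·520.
So x* = 60.4/0.929 = 65, and then y* = 520 - 0.344·65 = 498.

x* ≈ 65, y* ≈ 498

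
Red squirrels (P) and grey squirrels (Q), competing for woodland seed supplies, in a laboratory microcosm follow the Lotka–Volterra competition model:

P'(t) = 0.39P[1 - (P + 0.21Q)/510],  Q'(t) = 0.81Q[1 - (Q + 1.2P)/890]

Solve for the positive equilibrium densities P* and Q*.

P* ≈ 432, Q* ≈ 372

Setting both brackets to zero gives the nullclines P + 0.21Q = 510 and 1.2P + Q = 890.
Substituting Q = 890 - 1.2P into the first: P(1 - 0.21·1.2) = 510 - 0.21·890.
So P* = 323/0.748 = 432, and then Q* = 890 - 1.2·432 = 372.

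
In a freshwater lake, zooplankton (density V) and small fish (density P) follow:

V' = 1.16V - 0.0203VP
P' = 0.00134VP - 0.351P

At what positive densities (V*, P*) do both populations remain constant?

V* ≈ 262, P* ≈ 57.1

Set dP/dt = 0 with P > 0: 0.00134V - 0.351 = 0, so V* = 0.351/0.00134 = 262.
Set dV/dt = 0 with V > 0: 1.16 - 0.0203P = 0, so P* = 1.16/0.0203 = 57.1.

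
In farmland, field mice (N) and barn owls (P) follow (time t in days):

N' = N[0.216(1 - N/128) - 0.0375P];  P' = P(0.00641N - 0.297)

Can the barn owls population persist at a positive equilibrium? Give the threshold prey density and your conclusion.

Threshold N = 46.3; K > 46.3, so yes, the predator persists.

The predator equation gives dP/dt > 0 only when N > 0.297/0.00641 = 46.3.
Without the predator, N → K = 128. Since 128 > 46.3, the predator can invade and persist.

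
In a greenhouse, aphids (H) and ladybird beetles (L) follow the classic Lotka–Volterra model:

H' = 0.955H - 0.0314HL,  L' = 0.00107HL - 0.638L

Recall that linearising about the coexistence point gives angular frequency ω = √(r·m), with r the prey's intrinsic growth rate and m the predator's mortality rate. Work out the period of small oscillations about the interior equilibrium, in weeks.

T ≈ 8.05 weeks

Here r = 0.955 and m = 0.638, so r·m = 0.609.
ω = √0.609 = 0.781 per week, hence T = 2π/ω ≈ 8.05 weeks.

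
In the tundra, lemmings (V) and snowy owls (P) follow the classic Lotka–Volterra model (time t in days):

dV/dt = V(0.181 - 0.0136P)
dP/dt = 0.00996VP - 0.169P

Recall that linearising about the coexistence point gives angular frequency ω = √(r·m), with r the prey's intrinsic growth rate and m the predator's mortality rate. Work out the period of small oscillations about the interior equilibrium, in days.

T ≈ 35.9 days

Here r = 0.181 and m = 0.169, so r·m = 0.0306.
ω = √0.0306 = 0.175 per day, hence T = 2π/ω ≈ 35.9 days.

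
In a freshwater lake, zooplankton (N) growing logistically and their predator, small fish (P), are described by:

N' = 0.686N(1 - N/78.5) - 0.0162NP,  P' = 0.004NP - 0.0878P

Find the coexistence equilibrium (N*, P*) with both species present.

From dP/dt = 0 with P > 0: 0.004N* = 0.0878, so N* = 21.9.
Substitute into dN/dt = 0: 0.686(1 - 21.9/78.5) = 0.0162P*.
The bracket is 0.72, giving P* = 0.494/0.0162 = 30.5.

N* ≈ 21.9, P* ≈ 30.5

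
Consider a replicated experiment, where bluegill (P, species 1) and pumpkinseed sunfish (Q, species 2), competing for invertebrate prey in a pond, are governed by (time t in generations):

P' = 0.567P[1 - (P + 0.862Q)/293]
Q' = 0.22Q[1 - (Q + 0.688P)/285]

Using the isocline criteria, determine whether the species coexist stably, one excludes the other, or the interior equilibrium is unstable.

stable coexistence

Compare the nullcline intercepts: K1/α12 = 293/0.862 = 340 > K2 = 285; K2/α21 = 285/0.688 = 414 > K1 = 293.
Since both inequalities hold, each species can invade when rare, so the interior equilibrium is stable.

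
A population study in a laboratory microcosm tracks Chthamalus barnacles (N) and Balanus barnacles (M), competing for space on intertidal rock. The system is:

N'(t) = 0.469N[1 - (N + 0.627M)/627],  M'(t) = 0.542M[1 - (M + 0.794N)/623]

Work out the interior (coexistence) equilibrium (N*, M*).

N* ≈ 471, M* ≈ 249

Setting both brackets to zero gives the nullclines N + 0.627M = 627 and 0.794N + M = 623.
Substituting M = 623 - 0.794N into the first: N(1 - 0.627·0.794) = 627 - 0.627·623.
So N* = 236/0.502 = 471, and then M* = 623 - 0.794·471 = 249.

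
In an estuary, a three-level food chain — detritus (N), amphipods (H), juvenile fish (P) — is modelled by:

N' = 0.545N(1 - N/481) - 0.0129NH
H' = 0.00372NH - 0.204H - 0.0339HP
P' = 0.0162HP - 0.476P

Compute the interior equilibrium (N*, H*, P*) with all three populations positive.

N* ≈ 146, H* ≈ 29.4, P* ≈ 10.1

From dP/dt = 0: 0.0162H* = 0.476, so H* = 29.4.
From dN/dt = 0: 0.545(1 - N*/481) = 0.0129·29.4, giving N* = 481·(1 - 0.695) = 146.
From dH/dt = 0: 0.00372·146 - 0.204 = 0.0339P*, so P* = 0.341/0.0339 = 10.1.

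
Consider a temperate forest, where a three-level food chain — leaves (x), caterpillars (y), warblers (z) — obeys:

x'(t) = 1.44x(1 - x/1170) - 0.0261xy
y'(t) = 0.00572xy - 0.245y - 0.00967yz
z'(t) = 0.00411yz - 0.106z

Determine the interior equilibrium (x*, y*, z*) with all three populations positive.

x* ≈ 623, y* ≈ 25.8, z* ≈ 343

From dz/dt = 0: 0.00411y* = 0.106, so y* = 25.8.
From dx/dt = 0: 1.44(1 - x*/1170) = 0.0261·25.8, giving x* = 1170·(1 - 0.467) = 623.
From dy/dt = 0: 0.00572·623 - 0.245 = 0.00967z*, so z* = 3.32/0.00967 = 343.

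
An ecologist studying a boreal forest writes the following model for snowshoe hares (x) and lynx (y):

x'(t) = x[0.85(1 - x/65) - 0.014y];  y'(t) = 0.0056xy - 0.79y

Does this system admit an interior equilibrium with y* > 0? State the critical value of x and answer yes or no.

The predator equation gives dy/dt > 0 only when x > 0.79/0.0056 = 141.
Without the predator, x → K = 65. Since 65 < 141, the predator cannot invade.

Threshold x = 141; K < 141, so no, the predator goes extinct.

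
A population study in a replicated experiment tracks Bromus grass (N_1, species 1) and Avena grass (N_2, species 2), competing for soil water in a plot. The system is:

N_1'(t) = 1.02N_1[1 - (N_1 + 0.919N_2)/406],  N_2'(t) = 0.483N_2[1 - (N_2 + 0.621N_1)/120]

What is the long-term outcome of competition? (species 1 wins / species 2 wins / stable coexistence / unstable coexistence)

species 1 excludes species 2

Compare the nullcline intercepts: K1/α12 = 406/0.919 = 442 > K2 = 120; K2/α21 = 120/0.621 = 193 < K1 = 406.
Since the inequalities point opposite ways, species 1 can invade but species 2 cannot.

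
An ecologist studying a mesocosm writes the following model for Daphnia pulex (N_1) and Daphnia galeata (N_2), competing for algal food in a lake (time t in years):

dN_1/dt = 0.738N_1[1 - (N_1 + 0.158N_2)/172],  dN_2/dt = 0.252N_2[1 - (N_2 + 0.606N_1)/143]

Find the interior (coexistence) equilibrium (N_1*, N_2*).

N_1* ≈ 165, N_2* ≈ 42.9

Setting both brackets to zero gives the nullclines N_1 + 0.158N_2 = 172 and 0.606N_1 + N_2 = 143.
Substituting N_2 = 143 - 0.606N_1 into the first: N_1(1 - 0.158·0.606) = 172 - 0.158·143.
So N_1* = 149/0.904 = 165, and then N_2* = 143 - 0.606·165 = 42.9.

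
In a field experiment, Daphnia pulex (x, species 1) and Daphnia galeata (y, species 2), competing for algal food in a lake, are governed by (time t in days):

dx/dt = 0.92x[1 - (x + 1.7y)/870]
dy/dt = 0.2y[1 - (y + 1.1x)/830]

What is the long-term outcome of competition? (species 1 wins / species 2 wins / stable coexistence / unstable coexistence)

unstable coexistence (outcome depends on initial conditions)

Compare the nullcline intercepts: K1/α12 = 870/1.7 = 512 < K2 = 830; K2/α21 = 830/1.1 = 755 < K1 = 870.
Since both are reversed, neither can invade when rare; the interior point is a saddle.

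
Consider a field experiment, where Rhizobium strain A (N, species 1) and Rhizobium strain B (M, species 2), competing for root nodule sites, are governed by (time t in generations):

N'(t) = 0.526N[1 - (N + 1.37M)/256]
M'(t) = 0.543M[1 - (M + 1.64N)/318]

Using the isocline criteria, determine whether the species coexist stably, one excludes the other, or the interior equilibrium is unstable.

Compare the nullcline intercepts: K1/α12 = 256/1.37 = 187 < K2 = 318; K2/α21 = 318/1.64 = 194 < K1 = 256.
Since both are reversed, neither can invade when rare; the interior point is a saddle.

unstable coexistence (outcome depends on initial conditions)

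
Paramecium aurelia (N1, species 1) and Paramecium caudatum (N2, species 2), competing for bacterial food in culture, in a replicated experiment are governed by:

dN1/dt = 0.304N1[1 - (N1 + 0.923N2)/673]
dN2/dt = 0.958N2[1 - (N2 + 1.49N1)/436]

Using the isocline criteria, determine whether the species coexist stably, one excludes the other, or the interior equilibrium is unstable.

species 1 excludes species 2

Compare the nullcline intercepts: K1/α12 = 673/0.923 = 729 > K2 = 436; K2/α21 = 436/1.49 = 293 < K1 = 673.
Since the inequalities point opposite ways, species 1 can invade but species 2 cannot.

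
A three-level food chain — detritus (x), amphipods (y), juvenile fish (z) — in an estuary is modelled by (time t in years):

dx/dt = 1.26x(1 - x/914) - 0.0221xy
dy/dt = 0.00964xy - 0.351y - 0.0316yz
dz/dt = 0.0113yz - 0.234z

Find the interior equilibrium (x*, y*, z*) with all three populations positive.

x* ≈ 582, y* ≈ 20.7, z* ≈ 166

From dz/dt = 0: 0.0113y* = 0.234, so y* = 20.7.
From dx/dt = 0: 1.26(1 - x*/914) = 0.0221·20.7, giving x* = 914·(1 - 0.363) = 582.
From dy/dt = 0: 0.00964·582 - 0.351 = 0.0316z*, so z* = 5.26/0.0316 = 166.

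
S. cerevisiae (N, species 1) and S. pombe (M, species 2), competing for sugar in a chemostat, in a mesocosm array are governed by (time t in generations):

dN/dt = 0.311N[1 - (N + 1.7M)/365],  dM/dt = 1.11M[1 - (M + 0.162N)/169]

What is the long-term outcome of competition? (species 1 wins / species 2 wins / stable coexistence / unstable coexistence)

stable coexistence

Compare the nullcline intercepts: K1/α12 = 365/1.7 = 215 > K2 = 169; K2/α21 = 169/0.162 = 1040 > K1 = 365.
Since both inequalities hold, each species can invade when rare, so the interior equilibrium is stable.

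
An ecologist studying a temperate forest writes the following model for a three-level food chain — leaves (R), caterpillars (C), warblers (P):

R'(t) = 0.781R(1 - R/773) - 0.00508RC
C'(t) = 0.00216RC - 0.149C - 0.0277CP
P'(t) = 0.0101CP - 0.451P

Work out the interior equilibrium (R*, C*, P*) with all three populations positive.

R* ≈ 548, C* ≈ 44.7, P* ≈ 37.4

From dP/dt = 0: 0.0101C* = 0.451, so C* = 44.7.
From dR/dt = 0: 0.781(1 - R*/773) = 0.00508·44.7, giving R* = 773·(1 - 0.29) = 548.
From dC/dt = 0: 0.00216·548 - 0.149 = 0.0277P*, so P* = 1.04/0.0277 = 37.4.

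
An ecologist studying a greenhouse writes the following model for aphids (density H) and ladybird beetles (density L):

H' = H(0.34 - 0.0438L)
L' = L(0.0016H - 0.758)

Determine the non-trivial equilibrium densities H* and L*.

H* ≈ 474, L* ≈ 7.76

Set dL/dt = 0 with L > 0: 0.0016H - 0.758 = 0, so H* = 0.758/0.0016 = 474.
Set dH/dt = 0 with H > 0: 0.34 - 0.0438L = 0, so L* = 0.34/0.0438 = 7.76.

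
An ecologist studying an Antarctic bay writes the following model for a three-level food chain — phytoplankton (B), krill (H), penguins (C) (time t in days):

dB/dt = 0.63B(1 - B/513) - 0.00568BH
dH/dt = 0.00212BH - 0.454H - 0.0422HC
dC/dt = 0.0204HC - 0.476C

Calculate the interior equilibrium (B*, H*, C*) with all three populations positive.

B* ≈ 405, H* ≈ 23.3, C* ≈ 9.59

From dC/dt = 0: 0.0204H* = 0.476, so H* = 23.3.
From dB/dt = 0: 0.63(1 - B*/513) = 0.00568·23.3, giving B* = 513·(1 - 0.21) = 405.
From dH/dt = 0: 0.00212·405 - 0.454 = 0.0422C*, so C* = 0.405/0.0422 = 9.59.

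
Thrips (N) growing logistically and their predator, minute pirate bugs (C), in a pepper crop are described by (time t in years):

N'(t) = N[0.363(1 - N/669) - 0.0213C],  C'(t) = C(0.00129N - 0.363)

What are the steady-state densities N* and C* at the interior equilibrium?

From dC/dt = 0 with C > 0: 0.00129N* = 0.363, so N* = 281.
Substitute into dN/dt = 0: 0.363(1 - 281/669) = 0.0213C*.
The bracket is 0.579, giving C* = 0.21/0.0213 = 9.87.

N* ≈ 281, C* ≈ 9.87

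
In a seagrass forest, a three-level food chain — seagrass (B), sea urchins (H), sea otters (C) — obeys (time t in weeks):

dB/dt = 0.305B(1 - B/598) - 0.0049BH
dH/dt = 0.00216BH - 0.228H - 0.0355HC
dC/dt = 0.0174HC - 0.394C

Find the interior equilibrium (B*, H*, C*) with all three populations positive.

B* ≈ 380, H* ≈ 22.6, C* ≈ 16.7

From dC/dt = 0: 0.0174H* = 0.394, so H* = 22.6.
From dB/dt = 0: 0.305(1 - B*/598) = 0.0049·22.6, giving B* = 598·(1 - 0.364) = 380.
From dH/dt = 0: 0.00216·380 - 0.228 = 0.0355C*, so C* = 0.594/0.0355 = 16.7.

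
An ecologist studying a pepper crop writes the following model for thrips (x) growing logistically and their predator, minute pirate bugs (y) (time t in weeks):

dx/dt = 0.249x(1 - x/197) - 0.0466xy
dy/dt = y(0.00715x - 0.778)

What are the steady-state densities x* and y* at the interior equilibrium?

x* ≈ 109, y* ≈ 2.39

From dy/dt = 0 with y > 0: 0.00715x* = 0.778, so x* = 109.
Substitute into dx/dt = 0: 0.249(1 - 109/197) = 0.0466y*.
The bracket is 0.448, giving y* = 0.111/0.0466 = 2.39.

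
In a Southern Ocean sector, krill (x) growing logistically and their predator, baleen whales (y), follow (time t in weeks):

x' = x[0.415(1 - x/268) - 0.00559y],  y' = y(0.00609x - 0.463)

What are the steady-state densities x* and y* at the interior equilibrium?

x* ≈ 76, y* ≈ 53.2

From dy/dt = 0 with y > 0: 0.00609x* = 0.463, so x* = 76.
Substitute into dx/dt = 0: 0.415(1 - 76/268) = 0.00559y*.
The bracket is 0.716, giving y* = 0.297/0.00559 = 53.2.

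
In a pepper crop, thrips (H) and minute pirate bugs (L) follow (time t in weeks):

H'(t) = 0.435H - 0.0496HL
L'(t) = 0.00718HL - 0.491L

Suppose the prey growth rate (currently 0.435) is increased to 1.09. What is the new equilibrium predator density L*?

At the interior fixed point, setting dH/dt = 0 with H > 0 fixes L* = (prey growth rate)/(HL coefficient) — independent of the other coefficients.
With the change, L* = 1.09/0.0496 = 22; it rises from 8.77.

L* ≈ 22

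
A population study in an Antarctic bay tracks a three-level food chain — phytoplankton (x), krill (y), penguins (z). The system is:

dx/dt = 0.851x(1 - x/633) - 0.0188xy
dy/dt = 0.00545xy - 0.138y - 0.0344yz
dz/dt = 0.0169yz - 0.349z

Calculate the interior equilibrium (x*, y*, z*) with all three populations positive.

x* ≈ 344, y* ≈ 20.7, z* ≈ 50.5

From dz/dt = 0: 0.0169y* = 0.349, so y* = 20.7.
From dx/dt = 0: 0.851(1 - x*/633) = 0.0188·20.7, giving x* = 633·(1 - 0.456) = 344.
From dy/dt = 0: 0.00545·344 - 0.138 = 0.0344z*, so z* = 1.74/0.0344 = 50.5.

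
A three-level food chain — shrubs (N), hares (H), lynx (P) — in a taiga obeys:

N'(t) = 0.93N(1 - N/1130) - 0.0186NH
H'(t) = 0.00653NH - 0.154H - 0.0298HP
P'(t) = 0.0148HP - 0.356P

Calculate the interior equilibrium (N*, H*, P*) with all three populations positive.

From dP/dt = 0: 0.0148H* = 0.356, so H* = 24.1.
From dN/dt = 0: 0.93(1 - N*/1130) = 0.0186·24.1, giving N* = 1130·(1 - 0.481) = 586.
From dH/dt = 0: 0.00653·586 - 0.154 = 0.0298P*, so P* = 3.68/0.0298 = 123.

N* ≈ 586, H* ≈ 24.1, P* ≈ 123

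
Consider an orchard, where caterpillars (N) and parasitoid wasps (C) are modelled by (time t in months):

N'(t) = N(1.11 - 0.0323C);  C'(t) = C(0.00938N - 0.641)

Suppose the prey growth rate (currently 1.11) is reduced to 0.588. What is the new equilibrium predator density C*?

At the interior fixed point, setting dN/dt = 0 with N > 0 fixes C* = (prey growth rate)/(NC coefficient) — independent of the other coefficients.
With the change, C* = 0.588/0.0323 = 18.2; it falls from 34.4.

C* ≈ 18.2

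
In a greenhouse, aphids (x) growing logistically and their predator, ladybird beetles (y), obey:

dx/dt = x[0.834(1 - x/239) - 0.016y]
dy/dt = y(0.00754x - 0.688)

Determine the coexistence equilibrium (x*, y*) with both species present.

x* ≈ 91.2, y* ≈ 32.2

From dy/dt = 0 with y > 0: 0.00754x* = 0.688, so x* = 91.2.
Substitute into dx/dt = 0: 0.834(1 - 91.2/239) = 0.016y*.
The bracket is 0.618, giving y* = 0.516/0.016 = 32.2.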